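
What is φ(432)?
144

432 = 2^4 × 3^3
φ(n) = n × ∏(1 - 1/p) for each prime p dividing n
φ(432) = 432 × (1 - 1/2) × (1 - 1/3) = 144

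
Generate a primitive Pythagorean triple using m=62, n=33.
(2755, 4092, 4933)

Euclid's formula: a = m² - n², b = 2mn, c = m² + n²
m = 62, n = 33
a = 62² - 33² = 3844 - 1089 = 2755
b = 2 × 62 × 33 = 4092
c = 62² + 33² = 3844 + 1089 = 4933
Verification: 2755² + 4092² = 7590025 + 16744464 = 24334489 = 4933² ✓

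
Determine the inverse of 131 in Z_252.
227

gcd(131, 252) = 1, so the inverse exists.
Extended Euclidean algorithm on (252, 131):
252 = 1 × 131 + 121  ⟹  121 = (1)·252 + (-1)·131
131 = 1 × 121 + 10  ⟹  10 = (-1)·252 + (2)·131
121 = 12 × 10 + 1  ⟹  1 = (13)·252 + (-25)·131
So (-25)·131 ≡ 1 (mod 252), i.e. 131^(-1) ≡ -25 ≡ 227 (mod 252).
Check: 131 × 227 = 29737 ≡ 1 (mod 252)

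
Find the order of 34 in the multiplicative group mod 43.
42

43 is prime, so ord(34) divides φ(43) = 42.
Divisors of 42: 1, 2, 3, 6, 7, 14, 21, 42.
Repeated squaring: 34^1 ≡ 34, 34^2 ≡ 38, 34^4 ≡ 25, 34^8 ≡ 23, 34^16 ≡ 13, 34^32 ≡ 40 (mod 43).
Test 34^d mod 43 for each divisor d in increasing order:
34^1 ≡ 34
34^2 ≡ 38
34^3 = 34^2·34^1 ≡ 2
34^6 = 34^4·34^2 ≡ 4
34^7 = 34^4·34^2·34^1 ≡ 7
34^14 = 34^8·34^4·34^2 ≡ 6
34^21 = 34^16·34^4·34^1 ≡ 42
34^42 = 34^32·34^8·34^2 ≡ 1  ← first divisor giving 1
The order is 42.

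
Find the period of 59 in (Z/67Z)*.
11

67 is prime, so ord(59) divides φ(67) = 66.
Divisors of 66: 1, 2, 3, 6, 11, 22, 33, 66.
Repeated squaring: 59^1 ≡ 59, 59^2 ≡ 64, 59^4 ≡ 9, 59^8 ≡ 14, 59^16 ≡ 62, 59^32 ≡ 25, 59^64 ≡ 22 (mod 67).
Test 59^d mod 67 for each divisor d in increasing order:
59^1 ≡ 59
59^2 ≡ 64
59^3 = 59^2·59^1 ≡ 24
59^6 = 59^4·59^2 ≡ 40
59^11 = 59^8·59^2·59^1 ≡ 1  ← first divisor giving 1
The order is 11.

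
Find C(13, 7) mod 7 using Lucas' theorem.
1

Using Lucas' theorem:
Write n=13 and k=7 in base 7:
n in base 7: [1, 6]
k in base 7: [1, 0]
C(13,7) mod 7 = ∏ C(n_i, k_i) mod 7
Digit binomials (mod 7): C(1,1) = 1; C(6,0) = 1
Product: 1 × 1 = 1 ≡ 1 (mod 7)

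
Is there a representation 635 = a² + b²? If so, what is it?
Not possible

Factorization: 635 = 5 × 127
By Fermat: n is sum of two squares iff every prime p ≡ 3 (mod 4) appears to even power.
Prime(s) ≡ 3 (mod 4) with odd exponent: [(127, 1)]
Therefore 635 cannot be expressed as a² + b².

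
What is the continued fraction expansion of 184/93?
[1; 1, 45, 2]

Euclidean algorithm steps:
184 = 1 × 93 + 91
93 = 1 × 91 + 2
91 = 45 × 2 + 1
2 = 2 × 1 + 0
Continued fraction: [1; 1, 45, 2]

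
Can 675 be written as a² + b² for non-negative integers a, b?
Not possible

Factorization: 675 = 3^3 × 5^2
By Fermat: n is sum of two squares iff every prime p ≡ 3 (mod 4) appears to even power.
Prime(s) ≡ 3 (mod 4) with odd exponent: [(3, 3)]
Therefore 675 cannot be expressed as a² + b².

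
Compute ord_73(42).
72

73 is prime, so ord(42) divides φ(73) = 72.
Divisors of 72: 1, 2, 3, 4, 6, 8, 9, 12, 18, 24, 36, 72.
Repeated squaring: 42^1 ≡ 42, 42^2 ≡ 12, 42^4 ≡ 71, 42^8 ≡ 4, 42^16 ≡ 16, 42^32 ≡ 37, 42^64 ≡ 55 (mod 73).
Test 42^d mod 73 for each divisor d in increasing order:
42^1 ≡ 42
42^2 ≡ 12
42^3 = 42^2·42^1 ≡ 66
42^4 ≡ 71
42^6 = 42^4·42^2 ≡ 49
42^8 ≡ 4
42^9 = 42^8·42^1 ≡ 22
42^12 = 42^8·42^4 ≡ 65
42^18 = 42^16·42^2 ≡ 46
42^24 = 42^16·42^8 ≡ 64
42^36 = 42^32·42^4 ≡ 72
42^72 = 42^64·42^8 ≡ 1  ← first divisor giving 1
The order is 72.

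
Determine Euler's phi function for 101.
100

101 = 101
φ(n) = n × ∏(1 - 1/p) for each prime p dividing n
φ(101) = 101 × (1 - 1/101) = 100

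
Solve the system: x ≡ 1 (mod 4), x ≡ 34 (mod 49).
181

Using Chinese Remainder Theorem:
M = 4 × 49 = 196
M1 = 49, M2 = 4
y1 = 49^(-1) mod 4 = 1
y2 = 4^(-1) mod 49 = 37
x = (1×49×1 + 34×4×37) mod 196 = 181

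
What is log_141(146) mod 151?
41

Baby-step giant-step with step n = ⌈√151⌉ = 13.
Baby steps 141^j mod 151 (j:value) for j=0..12: 0:1, 1:141, 2:100, 3:57, 4:34, 5:113, 6:78, 7:126, 8:99, 9:67, 10:85, 11:56, 12:44.
Giant-step multiplier: 141^(-13) ≡ 141^(150-13) = 141^137 ≡ 93 (mod 151).
Giant steps γ_i = 146·93^i mod 151: γ_0=146, γ_1=139, γ_2=92, γ_3=100 (in table at j=2).
x = i·n + j = 3·13 + 2 = 41.
Check: 141^41 ≡ 146 (mod 151).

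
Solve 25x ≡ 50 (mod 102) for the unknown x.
x ≡ 2 (mod 102)

gcd(25, 102) = 1, which divides 50, so solutions exist.
Find 25^(-1) mod 102 by the extended Euclidean algorithm:
102 = 4 × 25 + 2  ⟹  2 = (1)·102 + (-4)·25
25 = 12 × 2 + 1  ⟹  1 = (-12)·102 + (49)·25
So (49)·25 ≡ 1 (mod 102), i.e. 25^(-1) ≡ 49 (mod 102).
x ≡ 49 × 50 = 2450 ≡ 2 (mod 102).
Check: 25 × 2 = 50 ≡ 50 (mod 102).
Unique solution: x ≡ 2 (mod 102)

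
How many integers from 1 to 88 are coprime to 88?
40

88 = 2^3 × 11
φ(n) = n × ∏(1 - 1/p) for each prime p dividing n
φ(88) = 88 × (1 - 1/2) × (1 - 1/11) = 40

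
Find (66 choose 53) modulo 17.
3

Using Lucas' theorem:
Write n=66 and k=53 in base 17:
n in base 17: [3, 15]
k in base 17: [3, 2]
C(66,53) mod 17 = ∏ C(n_i, k_i) mod 17
Digit binomials (mod 17): C(3,3) = 1; C(15,2) = 105 ≡ 3
Product: 1 × 3 = 3 ≡ 3 (mod 17)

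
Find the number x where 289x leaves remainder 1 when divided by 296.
169

gcd(289, 296) = 1, so the inverse exists.
Extended Euclidean algorithm on (296, 289):
296 = 1 × 289 + 7  ⟹  7 = (1)·296 + (-1)·289
289 = 41 × 7 + 2  ⟹  2 = (-41)·296 + (42)·289
7 = 3 × 2 + 1  ⟹  1 = (124)·296 + (-127)·289
So (-127)·289 ≡ 1 (mod 296), i.e. 289^(-1) ≡ -127 ≡ 169 (mod 296).
Check: 289 × 169 = 48841 ≡ 1 (mod 296)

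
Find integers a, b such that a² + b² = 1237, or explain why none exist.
9² + 34² (a=9, b=34)

Factorization: 1237 = 1237
By Fermat: n is sum of two squares iff every prime p ≡ 3 (mod 4) appears to even power.
All primes ≡ 3 (mod 4) appear to even power.
Search a = 0, 1, 2, … for 1237 - a² a perfect square: first hit at a = 9: 1237 - 81 = 1156 = 34².
1237 = 9² + 34² = 81 + 1156 ✓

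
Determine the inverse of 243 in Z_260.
107

gcd(243, 260) = 1, so the inverse exists.
Extended Euclidean algorithm on (260, 243):
260 = 1 × 243 + 17  ⟹  17 = (1)·260 + (-1)·243
243 = 14 × 17 + 5  ⟹  5 = (-14)·260 + (15)·243
17 = 3 × 5 + 2  ⟹  2 = (43)·260 + (-46)·243
5 = 2 × 2 + 1  ⟹  1 = (-100)·260 + (107)·243
So (107)·243 ≡ 1 (mod 260), i.e. 243^(-1) ≡ 107 (mod 260).
Check: 243 × 107 = 26001 ≡ 1 (mod 260)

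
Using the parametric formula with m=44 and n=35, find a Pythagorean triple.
(711, 3080, 3161)

Euclid's formula: a = m² - n², b = 2mn, c = m² + n²
m = 44, n = 35
a = 44² - 35² = 1936 - 1225 = 711
b = 2 × 44 × 35 = 3080
c = 44² + 35² = 1936 + 1225 = 3161
Verification: 711² + 3080² = 505521 + 9486400 = 9991921 = 3161² ✓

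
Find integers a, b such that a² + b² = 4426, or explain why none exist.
45² + 49² (a=45, b=49)

Factorization: 4426 = 2 × 2213
By Fermat: n is sum of two squares iff every prime p ≡ 3 (mod 4) appears to even power.
All primes ≡ 3 (mod 4) appear to even power.
Search a = 0, 1, 2, … for 4426 - a² a perfect square: first hit at a = 45: 4426 - 2025 = 2401 = 49².
4426 = 45² + 49² = 2025 + 2401 ✓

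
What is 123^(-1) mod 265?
237

gcd(123, 265) = 1, so the inverse exists.
Extended Euclidean algorithm on (265, 123):
265 = 2 × 123 + 19  ⟹  19 = (1)·265 + (-2)·123
123 = 6 × 19 + 9  ⟹  9 = (-6)·265 + (13)·123
19 = 2 × 9 + 1  ⟹  1 = (13)·265 + (-28)·123
So (-28)·123 ≡ 1 (mod 265), i.e. 123^(-1) ≡ -28 ≡ 237 (mod 265).
Check: 123 × 237 = 29151 ≡ 1 (mod 265)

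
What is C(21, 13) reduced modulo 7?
0

Using Lucas' theorem:
Write n=21 and k=13 in base 7:
n in base 7: [3, 0]
k in base 7: [1, 6]
C(21,13) mod 7 = ∏ C(n_i, k_i) mod 7
Digit binomials (mod 7): C(3,1) = 3; C(0,6) = 0 (k_i > n_i)
Product: 3 × 0 = 0 ≡ 0 (mod 7)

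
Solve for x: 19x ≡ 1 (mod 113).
6

gcd(19, 113) = 1, so the inverse exists.
Extended Euclidean algorithm on (113, 19):
113 = 5 × 19 + 18  ⟹  18 = (1)·113 + (-5)·19
19 = 1 × 18 + 1  ⟹  1 = (-1)·113 + (6)·19
So (6)·19 ≡ 1 (mod 113), i.e. 19^(-1) ≡ 6 (mod 113).
Check: 19 × 6 = 114 ≡ 1 (mod 113)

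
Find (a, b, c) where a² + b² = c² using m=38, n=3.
(1435, 228, 1453)

Euclid's formula: a = m² - n², b = 2mn, c = m² + n²
m = 38, n = 3
a = 38² - 3² = 1444 - 9 = 1435
b = 2 × 38 × 3 = 228
c = 38² + 3² = 1444 + 9 = 1453
Verification: 1435² + 228² = 2059225 + 51984 = 2111209 = 1453² ✓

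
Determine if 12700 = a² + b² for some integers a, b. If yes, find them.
Not possible

Factorization: 12700 = 2^2 × 5^2 × 127
By Fermat: n is sum of two squares iff every prime p ≡ 3 (mod 4) appears to even power.
Prime(s) ≡ 3 (mod 4) with odd exponent: [(127, 1)]
Therefore 12700 cannot be expressed as a² + b².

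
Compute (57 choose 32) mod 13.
0

Using Lucas' theorem:
Write n=57 and k=32 in base 13:
n in base 13: [4, 5]
k in base 13: [2, 6]
C(57,32) mod 13 = ∏ C(n_i, k_i) mod 13
Digit binomials (mod 13): C(4,2) = 6; C(5,6) = 0 (k_i > n_i)
Product: 6 × 0 = 0 ≡ 0 (mod 13)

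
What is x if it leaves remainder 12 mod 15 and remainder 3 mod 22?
267

Using Chinese Remainder Theorem:
M = 15 × 22 = 330
M1 = 22, M2 = 15
y1 = 22^(-1) mod 15 = 13
y2 = 15^(-1) mod 22 = 3
x = (12×22×13 + 3×15×3) mod 330 = 267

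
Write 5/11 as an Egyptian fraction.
1/3 + 1/9 + 1/99

Greedy algorithm:
5/11: ceiling(11/5) = 3, use 1/3
4/33: ceiling(33/4) = 9, use 1/9
1/99: ceiling(99/1) = 99, use 1/99
Result: 5/11 = 1/3 + 1/9 + 1/99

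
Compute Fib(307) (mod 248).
13

Matrix identity: Q^n = [[F_(n+1), F_n], [F_n, F_(n-1)]] with Q = [[1,1],[1,0]].
n = 307 = 100110011₂. Square-and-multiply, entries mod 248:
Q^1 = [[1,1],[1,0]]
Q^2 = (Q^1)² = [[2,1],[1,1]]
Q^4 = (Q^2)² = [[5,3],[3,2]]
Q^9 = (Q^4)²·Q = [[55,34],[34,21]]
Q^19 = (Q^9)²·Q = [[69,213],[213,104]]
Q^38 = (Q^19)² = [[34,145],[145,137]]
Q^76 = (Q^38)² = [[109,243],[243,114]]
Q^153 = (Q^76)²·Q = [[127,2],[2,125]]
Q^307 = (Q^153)²·Q = [[21,13],[13,8]]
F_307 mod 248 = Q^307[0][1] = 13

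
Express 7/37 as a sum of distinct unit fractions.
1/6 + 1/45 + 1/3330

Greedy algorithm:
7/37: ceiling(37/7) = 6, use 1/6
5/222: ceiling(222/5) = 45, use 1/45
1/3330: ceiling(3330/1) = 3330, use 1/3330
Result: 7/37 = 1/6 + 1/45 + 1/3330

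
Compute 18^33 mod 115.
93

Repeated squaring. Binary of 33 = 100001.
18^1 ≡ 18 (mod 115); 18^2 ≡ 94 (mod 115); 18^4 ≡ 96 (mod 115); 18^8 ≡ 16 (mod 115); 18^16 ≡ 26 (mod 115); 18^32 ≡ 101 (mod 115)
18^33 = 18^1 × 18^32 ≡ 93 (mod 115)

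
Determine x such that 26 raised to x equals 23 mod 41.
28

Baby-step giant-step with step n = ⌈√41⌉ = 7.
Baby steps 26^j mod 41 (j:value) for j=0..6: 0:1, 1:26, 2:20, 3:28, 4:31, 5:27, 6:5.
Giant-step multiplier: 26^(-7) ≡ 26^(40-7) = 26^33 ≡ 6 (mod 41).
Giant steps γ_i = 23·6^i mod 41: γ_0=23, γ_1=15, γ_2=8, γ_3=7, γ_4=1 (in table at j=0).
x = i·n + j = 4·7 + 0 = 28.
Check: 26^28 ≡ 23 (mod 41).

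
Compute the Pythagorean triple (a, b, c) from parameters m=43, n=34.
(693, 2924, 3005)

Euclid's formula: a = m² - n², b = 2mn, c = m² + n²
m = 43, n = 34
a = 43² - 34² = 1849 - 1156 = 693
b = 2 × 43 × 34 = 2924
c = 43² + 34² = 1849 + 1156 = 3005
Verification: 693² + 2924² = 480249 + 8549776 = 9030025 = 3005² ✓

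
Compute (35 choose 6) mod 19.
9

Using Lucas' theorem:
Write n=35 and k=6 in base 19:
n in base 19: [1, 16]
k in base 19: [0, 6]
C(35,6) mod 19 = ∏ C(n_i, k_i) mod 19
Digit binomials (mod 19): C(1,0) = 1; C(16,6) = 8008 ≡ 9
Product: 1 × 9 = 9 ≡ 9 (mod 19)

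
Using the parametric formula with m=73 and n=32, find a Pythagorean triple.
(4305, 4672, 6353)

Euclid's formula: a = m² - n², b = 2mn, c = m² + n²
m = 73, n = 32
a = 73² - 32² = 5329 - 1024 = 4305
b = 2 × 73 × 32 = 4672
c = 73² + 32² = 5329 + 1024 = 6353
Verification: 4305² + 4672² = 18533025 + 21827584 = 40360609 = 6353² ✓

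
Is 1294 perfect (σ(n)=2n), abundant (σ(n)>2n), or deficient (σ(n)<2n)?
deficient

Proper divisors of 1294: sum = 1 + 2 + 647 = 650
Since 650 < 1294, 1294 is deficient.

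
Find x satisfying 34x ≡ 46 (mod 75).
x ≡ 19 (mod 75)

gcd(34, 75) = 1, which divides 46, so solutions exist.
Find 34^(-1) mod 75 by the extended Euclidean algorithm:
75 = 2 × 34 + 7  ⟹  7 = (1)·75 + (-2)·34
34 = 4 × 7 + 6  ⟹  6 = (-4)·75 + (9)·34
7 = 1 × 6 + 1  ⟹  1 = (5)·75 + (-11)·34
So (-11)·34 ≡ 1 (mod 75), i.e. 34^(-1) ≡ -11 ≡ 64 (mod 75).
x ≡ 64 × 46 = 2944 ≡ 19 (mod 75).
Check: 34 × 19 = 646 ≡ 46 (mod 75).
Unique solution: x ≡ 19 (mod 75)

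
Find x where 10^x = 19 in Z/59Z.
22

Baby-step giant-step with step n = ⌈√59⌉ = 8.
Baby steps 10^j mod 59 (j:value) for j=0..7: 0:1, 1:10, 2:41, 3:56, 4:29, 5:54, 6:9, 7:31.
Giant-step multiplier: 10^(-8) ≡ 10^(58-8) = 10^50 ≡ 4 (mod 59).
Giant steps γ_i = 19·4^i mod 59: γ_0=19, γ_1=17, γ_2=9 (in table at j=6).
x = i·n + j = 2·8 + 6 = 22.
Check: 10^22 ≡ 19 (mod 59).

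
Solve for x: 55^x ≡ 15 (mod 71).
46

Baby-step giant-step with step n = ⌈√71⌉ = 9.
Baby steps 55^j mod 71 (j:value) for j=0..8: 0:1, 1:55, 2:43, 3:22, 4:3, 5:23, 6:58, 7:66, 8:9.
Giant-step multiplier: 55^(-9) ≡ 55^(70-9) = 55^61 ≡ 35 (mod 71).
Giant steps γ_i = 15·35^i mod 71: γ_0=15, γ_1=28, γ_2=57, γ_3=7, γ_4=32, γ_5=55 (in table at j=1).
x = i·n + j = 5·9 + 1 = 46.
Check: 55^46 ≡ 15 (mod 71).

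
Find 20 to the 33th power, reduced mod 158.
146

Repeated squaring. Binary of 33 = 100001.
20^1 ≡ 20 (mod 158); 20^2 ≡ 84 (mod 158); 20^4 ≡ 104 (mod 158); 20^8 ≡ 72 (mod 158); 20^16 ≡ 128 (mod 158); 20^32 ≡ 110 (mod 158)
20^33 = 20^1 × 20^32 ≡ 146 (mod 158)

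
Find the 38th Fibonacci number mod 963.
962

Matrix identity: Q^n = [[F_(n+1), F_n], [F_n, F_(n-1)]] with Q = [[1,1],[1,0]].
n = 38 = 100110₂. Square-and-multiply, entries mod 963:
Q^1 = [[1,1],[1,0]]
Q^2 = (Q^1)² = [[2,1],[1,1]]
Q^4 = (Q^2)² = [[5,3],[3,2]]
Q^9 = (Q^4)²·Q = [[55,34],[34,21]]
Q^19 = (Q^9)²·Q = [[24,329],[329,658]]
Q^38 = (Q^19)² = [[961,962],[962,962]]
F_38 mod 963 = Q^38[0][1] = 962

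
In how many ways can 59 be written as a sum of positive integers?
831820

p(n) counts ways to write n as a sum of positive integers (order ignored).
Euler's pentagonal recurrence: p(k) = p(k-1) + p(k-2) - p(k-5) - p(k-7) + p(k-12) + p(k-15) - ... (offsets j(3j∓1)/2, signs ++--, p(0)=1, p(<0)=0).
DP table for k = 0..58: p(0)=1, p(1)=1, p(2)=2, p(3)=3, p(4)=5, p(5)=7, p(6)=11, p(7)=15, p(8)=22, p(9)=30, p(10)=42, p(11)=56, p(12)=77, p(13)=101, p(14)=135, p(15)=176, p(16)=231, p(17)=297, p(18)=385, p(19)=490, p(20)=627, p(21)=792, p(22)=1002, p(23)=1255, p(24)=1575, p(25)=1958, p(26)=2436, p(27)=3010, p(28)=3718, p(29)=4565, p(30)=5604, p(31)=6842, p(32)=8349, p(33)=10143, p(34)=12310, p(35)=14883, p(36)=17977, p(37)=21637, p(38)=26015, p(39)=31185, p(40)=37338, p(41)=44583, p(42)=53174, p(43)=63261, p(44)=75175, p(45)=89134, p(46)=105558, p(47)=124754, p(48)=147273, p(49)=173525, p(50)=204226, p(51)=239943, p(52)=281589, p(53)=329931, p(54)=386155, p(55)=451276, p(56)=526823, p(57)=614154, p(58)=715220.
Final step: p(59) = p(58) + p(57) - p(54) - p(52) + p(47) + p(44) - p(37) - p(33) + p(24) + p(19) - p(8) - p(2)
= 715220 + 614154 - 386155 - 281589 + 124754 + 75175 - 21637 - 10143 + 1575 + 490 - 22 - 2
= 831820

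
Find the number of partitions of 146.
27517052599

p(n) counts ways to write n as a sum of positive integers (order ignored).
Euler's pentagonal recurrence: p(k) = p(k-1) + p(k-2) - p(k-5) - p(k-7) + p(k-12) + p(k-15) - ... (offsets j(3j∓1)/2, signs ++--, p(0)=1, p(<0)=0).
DP table for k = 0..145: p(0)=1, p(1)=1, p(2)=2, p(3)=3, p(4)=5, p(5)=7, p(6)=11, p(7)=15, p(8)=22, p(9)=30, p(10)=42, p(11)=56, p(12)=77, p(13)=101, p(14)=135, p(15)=176, p(16)=231, p(17)=297, p(18)=385, p(19)=490, p(20)=627, p(21)=792, p(22)=1002, p(23)=1255, p(24)=1575, p(25)=1958, p(26)=2436, p(27)=3010, p(28)=3718, p(29)=4565, p(30)=5604, p(31)=6842, p(32)=8349, p(33)=10143, p(34)=12310, p(35)=14883, p(36)=17977, p(37)=21637, p(38)=26015, p(39)=31185, p(40)=37338, p(41)=44583, p(42)=53174, p(43)=63261, p(44)=75175, p(45)=89134, p(46)=105558, p(47)=124754, p(48)=147273, p(49)=173525, p(50)=204226, p(51)=239943, p(52)=281589, p(53)=329931, p(54)=386155, p(55)=451276, p(56)=526823, p(57)=614154, p(58)=715220, p(59)=831820, p(60)=966467, p(61)=1121505, p(62)=1300156, p(63)=1505499, p(64)=1741630, p(65)=2012558, p(66)=2323520, p(67)=2679689, p(68)=3087735, p(69)=3554345, p(70)=4087968, p(71)=4697205, p(72)=5392783, p(73)=6185689, p(74)=7089500, p(75)=8118264, p(76)=9289091, p(77)=10619863, p(78)=12132164, p(79)=13848650, p(80)=15796476, p(81)=18004327, p(82)=20506255, p(83)=23338469, p(84)=26543660, p(85)=30167357, p(86)=34262962, p(87)=38887673, p(88)=44108109, p(89)=49995925, p(90)=56634173, p(91)=64112359, p(92)=72533807, p(93)=82010177, p(94)=92669720, p(95)=104651419, p(96)=118114304, p(97)=133230930, p(98)=150198136, p(99)=169229875, p(100)=190569292, p(101)=214481126, p(102)=241265379, p(103)=271248950, p(104)=304801365, p(105)=342325709, p(106)=384276336, p(107)=431149389, p(108)=483502844, p(109)=541946240, p(110)=607163746, p(111)=679903203, p(112)=761002156, p(113)=851376628, p(114)=952050665, p(115)=1064144451, p(116)=1188908248, p(117)=1327710076, p(118)=1482074143, p(119)=1653668665, p(120)=1844349560, p(121)=2056148051, p(122)=2291320912, p(123)=2552338241, p(124)=2841940500, p(125)=3163127352, p(126)=3519222692, p(127)=3913864295, p(128)=4351078600, p(129)=4835271870, p(130)=5371315400, p(131)=5964539504, p(132)=6620830889, p(133)=7346629512, p(134)=8149040695, p(135)=9035836076, p(136)=10015581680, p(137)=11097645016, p(138)=12292341831, p(139)=13610949895, p(140)=15065878135, p(141)=16670689208, p(142)=18440293320, p(143)=20390982757, p(144)=22540654445, p(145)=24908858009.
Final step: p(146) = p(145) + p(144) - p(141) - p(139) + p(134) + p(131) - p(124) - p(120) + p(111) + p(106) - p(95) - p(89) + p(76) + p(69) - p(54) - p(46) + p(29) + p(20) - p(1)
= 24908858009 + 22540654445 - 16670689208 - 13610949895 + 8149040695 + 5964539504 - 2841940500 - 1844349560 + 679903203 + 384276336 - 104651419 - 49995925 + 9289091 + 3554345 - 386155 - 105558 + 4565 + 627 - 1
= 27517052599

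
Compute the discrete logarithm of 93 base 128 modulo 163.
140

Baby-step giant-step with step n = ⌈√163⌉ = 13.
Baby steps 128^j mod 163 (j:value) for j=0..12: 0:1, 1:128, 2:84, 3:157, 4:47, 5:148, 6:36, 7:44, 8:90, 9:110, 10:62, 11:112, 12:155.
Giant-step multiplier: 128^(-13) ≡ 128^(162-13) = 128^149 ≡ 124 (mod 163).
Giant steps γ_i = 93·124^i mod 163: γ_0=93, γ_1=122, γ_2=132, γ_3=68, γ_4=119, γ_5=86, γ_6=69, γ_7=80, γ_8=140, γ_9=82, γ_10=62 (in table at j=10).
x = i·n + j = 10·13 + 10 = 140.
Check: 128^140 ≡ 93 (mod 163).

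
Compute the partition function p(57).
614154

p(n) counts ways to write n as a sum of positive integers (order ignored).
Euler's pentagonal recurrence: p(k) = p(k-1) + p(k-2) - p(k-5) - p(k-7) + p(k-12) + p(k-15) - ... (offsets j(3j∓1)/2, signs ++--, p(0)=1, p(<0)=0).
DP table for k = 0..56: p(0)=1, p(1)=1, p(2)=2, p(3)=3, p(4)=5, p(5)=7, p(6)=11, p(7)=15, p(8)=22, p(9)=30, p(10)=42, p(11)=56, p(12)=77, p(13)=101, p(14)=135, p(15)=176, p(16)=231, p(17)=297, p(18)=385, p(19)=490, p(20)=627, p(21)=792, p(22)=1002, p(23)=1255, p(24)=1575, p(25)=1958, p(26)=2436, p(27)=3010, p(28)=3718, p(29)=4565, p(30)=5604, p(31)=6842, p(32)=8349, p(33)=10143, p(34)=12310, p(35)=14883, p(36)=17977, p(37)=21637, p(38)=26015, p(39)=31185, p(40)=37338, p(41)=44583, p(42)=53174, p(43)=63261, p(44)=75175, p(45)=89134, p(46)=105558, p(47)=124754, p(48)=147273, p(49)=173525, p(50)=204226, p(51)=239943, p(52)=281589, p(53)=329931, p(54)=386155, p(55)=451276, p(56)=526823.
Final step: p(57) = p(56) + p(55) - p(52) - p(50) + p(45) + p(42) - p(35) - p(31) + p(22) + p(17) - p(6) - p(0)
= 526823 + 451276 - 281589 - 204226 + 89134 + 53174 - 14883 - 6842 + 1002 + 297 - 11 - 1
= 614154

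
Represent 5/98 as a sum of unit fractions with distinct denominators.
1/20 + 1/980

Greedy algorithm:
5/98: ceiling(98/5) = 20, use 1/20
1/980: ceiling(980/1) = 980, use 1/980
Result: 5/98 = 1/20 + 1/980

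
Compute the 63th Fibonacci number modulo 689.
390

Matrix identity: Q^n = [[F_(n+1), F_n], [F_n, F_(n-1)]] with Q = [[1,1],[1,0]].
n = 63 = 111111₂. Square-and-multiply, entries mod 689:
Q^1 = [[1,1],[1,0]]
Q^3 = (Q^1)²·Q = [[3,2],[2,1]]
Q^7 = (Q^3)²·Q = [[21,13],[13,8]]
Q^15 = (Q^7)²·Q = [[298,610],[610,377]]
Q^31 = (Q^15)²·Q = [[380,652],[652,417]]
Q^63 = (Q^31)²·Q = [[528,390],[390,138]]
F_63 mod 689 = Q^63[0][1] = 390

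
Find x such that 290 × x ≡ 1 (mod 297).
212

gcd(290, 297) = 1, so the inverse exists.
Extended Euclidean algorithm on (297, 290):
297 = 1 × 290 + 7  ⟹  7 = (1)·297 + (-1)·290
290 = 41 × 7 + 3  ⟹  3 = (-41)·297 + (42)·290
7 = 2 × 3 + 1  ⟹  1 = (83)·297 + (-85)·290
So (-85)·290 ≡ 1 (mod 297), i.e. 290^(-1) ≡ -85 ≡ 212 (mod 297).
Check: 290 × 212 = 61480 ≡ 1 (mod 297)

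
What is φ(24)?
8

24 = 2^3 × 3
φ(n) = n × ∏(1 - 1/p) for each prime p dividing n
φ(24) = 24 × (1 - 1/2) × (1 - 1/3) = 8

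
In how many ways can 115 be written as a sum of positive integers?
1064144451

p(n) counts ways to write n as a sum of positive integers (order ignored).
Euler's pentagonal recurrence: p(k) = p(k-1) + p(k-2) - p(k-5) - p(k-7) + p(k-12) + p(k-15) - ... (offsets j(3j∓1)/2, signs ++--, p(0)=1, p(<0)=0).
DP table for k = 0..114: p(0)=1, p(1)=1, p(2)=2, p(3)=3, p(4)=5, p(5)=7, p(6)=11, p(7)=15, p(8)=22, p(9)=30, p(10)=42, p(11)=56, p(12)=77, p(13)=101, p(14)=135, p(15)=176, p(16)=231, p(17)=297, p(18)=385, p(19)=490, p(20)=627, p(21)=792, p(22)=1002, p(23)=1255, p(24)=1575, p(25)=1958, p(26)=2436, p(27)=3010, p(28)=3718, p(29)=4565, p(30)=5604, p(31)=6842, p(32)=8349, p(33)=10143, p(34)=12310, p(35)=14883, p(36)=17977, p(37)=21637, p(38)=26015, p(39)=31185, p(40)=37338, p(41)=44583, p(42)=53174, p(43)=63261, p(44)=75175, p(45)=89134, p(46)=105558, p(47)=124754, p(48)=147273, p(49)=173525, p(50)=204226, p(51)=239943, p(52)=281589, p(53)=329931, p(54)=386155, p(55)=451276, p(56)=526823, p(57)=614154, p(58)=715220, p(59)=831820, p(60)=966467, p(61)=1121505, p(62)=1300156, p(63)=1505499, p(64)=1741630, p(65)=2012558, p(66)=2323520, p(67)=2679689, p(68)=3087735, p(69)=3554345, p(70)=4087968, p(71)=4697205, p(72)=5392783, p(73)=6185689, p(74)=7089500, p(75)=8118264, p(76)=9289091, p(77)=10619863, p(78)=12132164, p(79)=13848650, p(80)=15796476, p(81)=18004327, p(82)=20506255, p(83)=23338469, p(84)=26543660, p(85)=30167357, p(86)=34262962, p(87)=38887673, p(88)=44108109, p(89)=49995925, p(90)=56634173, p(91)=64112359, p(92)=72533807, p(93)=82010177, p(94)=92669720, p(95)=104651419, p(96)=118114304, p(97)=133230930, p(98)=150198136, p(99)=169229875, p(100)=190569292, p(101)=214481126, p(102)=241265379, p(103)=271248950, p(104)=304801365, p(105)=342325709, p(106)=384276336, p(107)=431149389, p(108)=483502844, p(109)=541946240, p(110)=607163746, p(111)=679903203, p(112)=761002156, p(113)=851376628, p(114)=952050665.
Final step: p(115) = p(114) + p(113) - p(110) - p(108) + p(103) + p(100) - p(93) - p(89) + p(80) + p(75) - p(64) - p(58) + p(45) + p(38) - p(23) - p(15)
= 952050665 + 851376628 - 607163746 - 483502844 + 271248950 + 190569292 - 82010177 - 49995925 + 15796476 + 8118264 - 1741630 - 715220 + 89134 + 26015 - 1255 - 176
= 1064144451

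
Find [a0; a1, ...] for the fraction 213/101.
[2; 9, 5, 2]

Euclidean algorithm steps:
213 = 2 × 101 + 11
101 = 9 × 11 + 2
11 = 5 × 2 + 1
2 = 2 × 1 + 0
Continued fraction: [2; 9, 5, 2]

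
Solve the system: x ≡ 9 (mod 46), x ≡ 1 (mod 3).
55

Using Chinese Remainder Theorem:
M = 46 × 3 = 138
M1 = 3, M2 = 46
y1 = 3^(-1) mod 46 = 31
y2 = 46^(-1) mod 3 = 1
x = (9×3×31 + 1×46×1) mod 138 = 55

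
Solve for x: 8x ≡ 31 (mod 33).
x ≡ 8 (mod 33)

gcd(8, 33) = 1, which divides 31, so solutions exist.
Find 8^(-1) mod 33 by the extended Euclidean algorithm:
33 = 4 × 8 + 1  ⟹  1 = (1)·33 + (-4)·8
So (-4)·8 ≡ 1 (mod 33), i.e. 8^(-1) ≡ -4 ≡ 29 (mod 33).
x ≡ 29 × 31 = 899 ≡ 8 (mod 33).
Check: 8 × 8 = 64 ≡ 31 (mod 33).
Unique solution: x ≡ 8 (mod 33)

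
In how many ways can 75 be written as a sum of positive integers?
8118264

p(n) counts ways to write n as a sum of positive integers (order ignored).
Euler's pentagonal recurrence: p(k) = p(k-1) + p(k-2) - p(k-5) - p(k-7) + p(k-12) + p(k-15) - ... (offsets j(3j∓1)/2, signs ++--, p(0)=1, p(<0)=0).
DP table for k = 0..74: p(0)=1, p(1)=1, p(2)=2, p(3)=3, p(4)=5, p(5)=7, p(6)=11, p(7)=15, p(8)=22, p(9)=30, p(10)=42, p(11)=56, p(12)=77, p(13)=101, p(14)=135, p(15)=176, p(16)=231, p(17)=297, p(18)=385, p(19)=490, p(20)=627, p(21)=792, p(22)=1002, p(23)=1255, p(24)=1575, p(25)=1958, p(26)=2436, p(27)=3010, p(28)=3718, p(29)=4565, p(30)=5604, p(31)=6842, p(32)=8349, p(33)=10143, p(34)=12310, p(35)=14883, p(36)=17977, p(37)=21637, p(38)=26015, p(39)=31185, p(40)=37338, p(41)=44583, p(42)=53174, p(43)=63261, p(44)=75175, p(45)=89134, p(46)=105558, p(47)=124754, p(48)=147273, p(49)=173525, p(50)=204226, p(51)=239943, p(52)=281589, p(53)=329931, p(54)=386155, p(55)=451276, p(56)=526823, p(57)=614154, p(58)=715220, p(59)=831820, p(60)=966467, p(61)=1121505, p(62)=1300156, p(63)=1505499, p(64)=1741630, p(65)=2012558, p(66)=2323520, p(67)=2679689, p(68)=3087735, p(69)=3554345, p(70)=4087968, p(71)=4697205, p(72)=5392783, p(73)=6185689, p(74)=7089500.
Final step: p(75) = p(74) + p(73) - p(70) - p(68) + p(63) + p(60) - p(53) - p(49) + p(40) + p(35) - p(24) - p(18) + p(5)
= 7089500 + 6185689 - 4087968 - 3087735 + 1505499 + 966467 - 329931 - 173525 + 37338 + 14883 - 1575 - 385 + 7
= 8118264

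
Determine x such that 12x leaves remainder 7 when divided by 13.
x ≡ 6 (mod 13)

gcd(12, 13) = 1, which divides 7, so solutions exist.
Find 12^(-1) mod 13 by the extended Euclidean algorithm:
13 = 1 × 12 + 1  ⟹  1 = (1)·13 + (-1)·12
So (-1)·12 ≡ 1 (mod 13), i.e. 12^(-1) ≡ -1 ≡ 12 (mod 13).
x ≡ 12 × 7 = 84 ≡ 6 (mod 13).
Check: 12 × 6 = 72 ≡ 7 (mod 13).
Unique solution: x ≡ 6 (mod 13)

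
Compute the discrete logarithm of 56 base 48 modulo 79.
13

Baby-step giant-step with step n = ⌈√79⌉ = 9.
Baby steps 48^j mod 79 (j:value) for j=0..8: 0:1, 1:48, 2:13, 3:71, 4:11, 5:54, 6:64, 7:70, 8:42.
Giant-step multiplier: 48^(-9) ≡ 48^(78-9) = 48^69 ≡ 27 (mod 79).
Giant steps γ_i = 56·27^i mod 79: γ_0=56, γ_1=11 (in table at j=4).
x = i·n + j = 1·9 + 4 = 13.
Check: 48^13 ≡ 56 (mod 79).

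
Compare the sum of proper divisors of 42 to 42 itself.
abundant

Proper divisors of 42: sum = 1 + 2 + 3 + 6 + 7 + 14 + 21 = 54
Since 54 > 42, 42 is abundant.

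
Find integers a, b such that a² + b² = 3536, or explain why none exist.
20² + 56² (a=20, b=56)

Factorization: 3536 = 2^4 × 13 × 17
By Fermat: n is sum of two squares iff every prime p ≡ 3 (mod 4) appears to even power.
All primes ≡ 3 (mod 4) appear to even power.
Search a = 0, 1, 2, … for 3536 - a² a perfect square: first hit at a = 20: 3536 - 400 = 3136 = 56².
3536 = 20² + 56² = 400 + 3136 ✓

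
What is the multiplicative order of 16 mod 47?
23

47 is prime, so ord(16) divides φ(47) = 46.
Divisors of 46: 1, 2, 23, 46.
Repeated squaring: 16^1 ≡ 16, 16^2 ≡ 21, 16^4 ≡ 18, 16^8 ≡ 42, 16^16 ≡ 25, 16^32 ≡ 14 (mod 47).
Test 16^d mod 47 for each divisor d in increasing order:
16^1 ≡ 16
16^2 ≡ 21
16^23 = 16^16·16^4·16^2·16^1 ≡ 1  ← first divisor giving 1
The order is 23.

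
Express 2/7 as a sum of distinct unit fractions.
1/4 + 1/28

Greedy algorithm:
2/7: ceiling(7/2) = 4, use 1/4
1/28: ceiling(28/1) = 28, use 1/28
Result: 2/7 = 1/4 + 1/28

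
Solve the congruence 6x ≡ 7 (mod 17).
x ≡ 4 (mod 17)

gcd(6, 17) = 1, which divides 7, so solutions exist.
Find 6^(-1) mod 17 by the extended Euclidean algorithm:
17 = 2 × 6 + 5  ⟹  5 = (1)·17 + (-2)·6
6 = 1 × 5 + 1  ⟹  1 = (-1)·17 + (3)·6
So (3)·6 ≡ 1 (mod 17), i.e. 6^(-1) ≡ 3 (mod 17).
x ≡ 3 × 7 = 21 ≡ 4 (mod 17).
Check: 6 × 4 = 24 ≡ 7 (mod 17).
Unique solution: x ≡ 4 (mod 17)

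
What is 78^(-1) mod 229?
138

gcd(78, 229) = 1, so the inverse exists.
Extended Euclidean algorithm on (229, 78):
229 = 2 × 78 + 73  ⟹  73 = (1)·229 + (-2)·78
78 = 1 × 73 + 5  ⟹  5 = (-1)·229 + (3)·78
73 = 14 × 5 + 3  ⟹  3 = (15)·229 + (-44)·78
5 = 1 × 3 + 2  ⟹  2 = (-16)·229 + (47)·78
3 = 1 × 2 + 1  ⟹  1 = (31)·229 + (-91)·78
So (-91)·78 ≡ 1 (mod 229), i.e. 78^(-1) ≡ -91 ≡ 138 (mod 229).
Check: 78 × 138 = 10764 ≡ 1 (mod 229)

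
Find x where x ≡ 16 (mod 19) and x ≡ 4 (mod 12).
16

Using Chinese Remainder Theorem:
M = 19 × 12 = 228
M1 = 12, M2 = 19
y1 = 12^(-1) mod 19 = 8
y2 = 19^(-1) mod 12 = 7
x = (16×12×8 + 4×19×7) mod 228 = 16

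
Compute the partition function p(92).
72533807

p(n) counts ways to write n as a sum of positive integers (order ignored).
Euler's pentagonal recurrence: p(k) = p(k-1) + p(k-2) - p(k-5) - p(k-7) + p(k-12) + p(k-15) - ... (offsets j(3j∓1)/2, signs ++--, p(0)=1, p(<0)=0).
DP table for k = 0..91: p(0)=1, p(1)=1, p(2)=2, p(3)=3, p(4)=5, p(5)=7, p(6)=11, p(7)=15, p(8)=22, p(9)=30, p(10)=42, p(11)=56, p(12)=77, p(13)=101, p(14)=135, p(15)=176, p(16)=231, p(17)=297, p(18)=385, p(19)=490, p(20)=627, p(21)=792, p(22)=1002, p(23)=1255, p(24)=1575, p(25)=1958, p(26)=2436, p(27)=3010, p(28)=3718, p(29)=4565, p(30)=5604, p(31)=6842, p(32)=8349, p(33)=10143, p(34)=12310, p(35)=14883, p(36)=17977, p(37)=21637, p(38)=26015, p(39)=31185, p(40)=37338, p(41)=44583, p(42)=53174, p(43)=63261, p(44)=75175, p(45)=89134, p(46)=105558, p(47)=124754, p(48)=147273, p(49)=173525, p(50)=204226, p(51)=239943, p(52)=281589, p(53)=329931, p(54)=386155, p(55)=451276, p(56)=526823, p(57)=614154, p(58)=715220, p(59)=831820, p(60)=966467, p(61)=1121505, p(62)=1300156, p(63)=1505499, p(64)=1741630, p(65)=2012558, p(66)=2323520, p(67)=2679689, p(68)=3087735, p(69)=3554345, p(70)=4087968, p(71)=4697205, p(72)=5392783, p(73)=6185689, p(74)=7089500, p(75)=8118264, p(76)=9289091, p(77)=10619863, p(78)=12132164, p(79)=13848650, p(80)=15796476, p(81)=18004327, p(82)=20506255, p(83)=23338469, p(84)=26543660, p(85)=30167357, p(86)=34262962, p(87)=38887673, p(88)=44108109, p(89)=49995925, p(90)=56634173, p(91)=64112359.
Final step: p(92) = p(91) + p(90) - p(87) - p(85) + p(80) + p(77) - p(70) - p(66) + p(57) + p(52) - p(41) - p(35) + p(22) + p(15) - p(0)
= 64112359 + 56634173 - 38887673 - 30167357 + 15796476 + 10619863 - 4087968 - 2323520 + 614154 + 281589 - 44583 - 14883 + 1002 + 176 - 1
= 72533807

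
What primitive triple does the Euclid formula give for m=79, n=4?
(6225, 632, 6257)

Euclid's formula: a = m² - n², b = 2mn, c = m² + n²
m = 79, n = 4
a = 79² - 4² = 6241 - 16 = 6225
b = 2 × 79 × 4 = 632
c = 79² + 4² = 6241 + 16 = 6257
Verification: 6225² + 632² = 38750625 + 399424 = 39150049 = 6257² ✓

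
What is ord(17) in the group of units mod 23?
22

23 is prime, so ord(17) divides φ(23) = 22.
Divisors of 22: 1, 2, 11, 22.
Repeated squaring: 17^1 ≡ 17, 17^2 ≡ 13, 17^4 ≡ 8, 17^8 ≡ 18, 17^16 ≡ 2 (mod 23).
Test 17^d mod 23 for each divisor d in increasing order:
17^1 ≡ 17
17^2 ≡ 13
17^11 = 17^8·17^2·17^1 ≡ 22
17^22 = 17^16·17^4·17^2 ≡ 1  ← first divisor giving 1
The order is 22.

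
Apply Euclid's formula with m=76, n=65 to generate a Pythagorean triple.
(1551, 9880, 10001)

Euclid's formula: a = m² - n², b = 2mn, c = m² + n²
m = 76, n = 65
a = 76² - 65² = 5776 - 4225 = 1551
b = 2 × 76 × 65 = 9880
c = 76² + 65² = 5776 + 4225 = 10001
Verification: 1551² + 9880² = 2405601 + 97614400 = 100020001 = 10001² ✓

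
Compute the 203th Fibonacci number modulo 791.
558

Matrix identity: Q^n = [[F_(n+1), F_n], [F_n, F_(n-1)]] with Q = [[1,1],[1,0]].
n = 203 = 11001011₂. Square-and-multiply, entries mod 791:
Q^1 = [[1,1],[1,0]]
Q^3 = (Q^1)²·Q = [[3,2],[2,1]]
Q^6 = (Q^3)² = [[13,8],[8,5]]
Q^12 = (Q^6)² = [[233,144],[144,89]]
Q^25 = (Q^12)²·Q = [[370,671],[671,490]]
Q^50 = (Q^25)² = [[219,421],[421,589]]
Q^101 = (Q^50)²·Q = [[596,558],[558,38]]
Q^203 = (Q^101)²·Q = [[753,558],[558,195]]
F_203 mod 791 = Q^203[0][1] = 558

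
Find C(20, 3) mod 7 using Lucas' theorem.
6

Using Lucas' theorem:
Write n=20 and k=3 in base 7:
n in base 7: [2, 6]
k in base 7: [0, 3]
C(20,3) mod 7 = ∏ C(n_i, k_i) mod 7
Digit binomials (mod 7): C(2,0) = 1; C(6,3) = 20 ≡ 6
Product: 1 × 6 = 6 ≡ 6 (mod 7)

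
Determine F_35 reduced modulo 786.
611

Matrix identity: Q^n = [[F_(n+1), F_n], [F_n, F_(n-1)]] with Q = [[1,1],[1,0]].
n = 35 = 100011₂. Square-and-multiply, entries mod 786:
Q^1 = [[1,1],[1,0]]
Q^2 = (Q^1)² = [[2,1],[1,1]]
Q^4 = (Q^2)² = [[5,3],[3,2]]
Q^8 = (Q^4)² = [[34,21],[21,13]]
Q^17 = (Q^8)²·Q = [[226,25],[25,201]]
Q^35 = (Q^17)²·Q = [[282,611],[611,457]]
F_35 mod 786 = Q^35[0][1] = 611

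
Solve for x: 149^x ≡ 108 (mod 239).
72

Baby-step giant-step with step n = ⌈√239⌉ = 16.
Baby steps 149^j mod 239 (j:value) for j=0..15: 0:1, 1:149, 2:213, 3:189, 4:198, 5:105, 6:110, 7:138, 8:8, 9:236, 10:31, 11:78, 12:150, 13:123, 14:163, 15:148.
Giant-step multiplier: 149^(-16) ≡ 149^(238-16) = 149^222 ≡ 183 (mod 239).
Giant steps γ_i = 108·183^i mod 239: γ_0=108, γ_1=166, γ_2=25, γ_3=34, γ_4=8 (in table at j=8).
x = i·n + j = 4·16 + 8 = 72.
Check: 149^72 ≡ 108 (mod 239).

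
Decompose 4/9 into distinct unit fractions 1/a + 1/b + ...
1/3 + 1/9

Greedy algorithm:
4/9: ceiling(9/4) = 3, use 1/3
1/9: ceiling(9/1) = 9, use 1/9
Result: 4/9 = 1/3 + 1/9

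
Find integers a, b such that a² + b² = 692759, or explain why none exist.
Not possible

Factorization: 692759 = 19^3 × 101
By Fermat: n is sum of two squares iff every prime p ≡ 3 (mod 4) appears to even power.
Prime(s) ≡ 3 (mod 4) with odd exponent: [(19, 3)]
Therefore 692759 cannot be expressed as a² + b².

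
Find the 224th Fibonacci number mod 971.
610

Matrix identity: Q^n = [[F_(n+1), F_n], [F_n, F_(n-1)]] with Q = [[1,1],[1,0]].
n = 224 = 11100000₂. Square-and-multiply, entries mod 971:
Q^1 = [[1,1],[1,0]]
Q^3 = (Q^1)²·Q = [[3,2],[2,1]]
Q^7 = (Q^3)²·Q = [[21,13],[13,8]]
Q^14 = (Q^7)² = [[610,377],[377,233]]
Q^28 = (Q^14)² = [[570,294],[294,276]]
Q^56 = (Q^28)² = [[603,148],[148,455]]
Q^112 = (Q^56)² = [[26,253],[253,744]]
Q^224 = (Q^112)² = [[599,610],[610,960]]
F_224 mod 971 = Q^224[0][1] = 610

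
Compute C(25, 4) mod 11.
0

Using Lucas' theorem:
Write n=25 and k=4 in base 11:
n in base 11: [2, 3]
k in base 11: [0, 4]
C(25,4) mod 11 = ∏ C(n_i, k_i) mod 11
Digit binomials (mod 11): C(2,0) = 1; C(3,4) = 0 (k_i > n_i)
Product: 1 × 0 = 0 ≡ 0 (mod 11)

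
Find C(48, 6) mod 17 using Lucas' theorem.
11

Using Lucas' theorem:
Write n=48 and k=6 in base 17:
n in base 17: [2, 14]
k in base 17: [0, 6]
C(48,6) mod 17 = ∏ C(n_i, k_i) mod 17
Digit binomials (mod 17): C(2,0) = 1; C(14,6) = 3003 ≡ 11
Product: 1 × 11 = 11 ≡ 11 (mod 17)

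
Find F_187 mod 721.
131

Matrix identity: Q^n = [[F_(n+1), F_n], [F_n, F_(n-1)]] with Q = [[1,1],[1,0]].
n = 187 = 10111011₂. Square-and-multiply, entries mod 721:
Q^1 = [[1,1],[1,0]]
Q^2 = (Q^1)² = [[2,1],[1,1]]
Q^5 = (Q^2)²·Q = [[8,5],[5,3]]
Q^11 = (Q^5)²·Q = [[144,89],[89,55]]
Q^23 = (Q^11)²·Q = [[224,538],[538,407]]
Q^46 = (Q^23)² = [[29,608],[608,142]]
Q^93 = (Q^46)²·Q = [[55,632],[632,144]]
Q^187 = (Q^93)²·Q = [[445,131],[131,314]]
F_187 mod 721 = Q^187[0][1] = 131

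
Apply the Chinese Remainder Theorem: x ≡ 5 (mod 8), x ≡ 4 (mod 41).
45

Using Chinese Remainder Theorem:
M = 8 × 41 = 328
M1 = 41, M2 = 8
y1 = 41^(-1) mod 8 = 1
y2 = 8^(-1) mod 41 = 36
x = (5×41×1 + 4×8×36) mod 328 = 45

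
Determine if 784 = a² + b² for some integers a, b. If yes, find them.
0² + 28² (a=0, b=28)

Factorization: 784 = 2^4 × 7^2
By Fermat: n is sum of two squares iff every prime p ≡ 3 (mod 4) appears to even power.
All primes ≡ 3 (mod 4) appear to even power.
Search a = 0, 1, 2, … for 784 - a² a perfect square: first hit at a = 0: 784 - 0 = 784 = 28².
784 = 0² + 28² = 0 + 784 ✓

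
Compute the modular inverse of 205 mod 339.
43

gcd(205, 339) = 1, so the inverse exists.
Extended Euclidean algorithm on (339, 205):
339 = 1 × 205 + 134  ⟹  134 = (1)·339 + (-1)·205
205 = 1 × 134 + 71  ⟹  71 = (-1)·339 + (2)·205
134 = 1 × 71 + 63  ⟹  63 = (2)·339 + (-3)·205
71 = 1 × 63 + 8  ⟹  8 = (-3)·339 + (5)·205
63 = 7 × 8 + 7  ⟹  7 = (23)·339 + (-38)·205
8 = 1 × 7 + 1  ⟹  1 = (-26)·339 + (43)·205
So (43)·205 ≡ 1 (mod 339), i.e. 205^(-1) ≡ 43 (mod 339).
Check: 205 × 43 = 8815 ≡ 1 (mod 339)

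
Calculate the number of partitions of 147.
30388671978

p(n) counts ways to write n as a sum of positive integers (order ignored).
Euler's pentagonal recurrence: p(k) = p(k-1) + p(k-2) - p(k-5) - p(k-7) + p(k-12) + p(k-15) - ... (offsets j(3j∓1)/2, signs ++--, p(0)=1, p(<0)=0).
DP table for k = 0..146: p(0)=1, p(1)=1, p(2)=2, p(3)=3, p(4)=5, p(5)=7, p(6)=11, p(7)=15, p(8)=22, p(9)=30, p(10)=42, p(11)=56, p(12)=77, p(13)=101, p(14)=135, p(15)=176, p(16)=231, p(17)=297, p(18)=385, p(19)=490, p(20)=627, p(21)=792, p(22)=1002, p(23)=1255, p(24)=1575, p(25)=1958, p(26)=2436, p(27)=3010, p(28)=3718, p(29)=4565, p(30)=5604, p(31)=6842, p(32)=8349, p(33)=10143, p(34)=12310, p(35)=14883, p(36)=17977, p(37)=21637, p(38)=26015, p(39)=31185, p(40)=37338, p(41)=44583, p(42)=53174, p(43)=63261, p(44)=75175, p(45)=89134, p(46)=105558, p(47)=124754, p(48)=147273, p(49)=173525, p(50)=204226, p(51)=239943, p(52)=281589, p(53)=329931, p(54)=386155, p(55)=451276, p(56)=526823, p(57)=614154, p(58)=715220, p(59)=831820, p(60)=966467, p(61)=1121505, p(62)=1300156, p(63)=1505499, p(64)=1741630, p(65)=2012558, p(66)=2323520, p(67)=2679689, p(68)=3087735, p(69)=3554345, p(70)=4087968, p(71)=4697205, p(72)=5392783, p(73)=6185689, p(74)=7089500, p(75)=8118264, p(76)=9289091, p(77)=10619863, p(78)=12132164, p(79)=13848650, p(80)=15796476, p(81)=18004327, p(82)=20506255, p(83)=23338469, p(84)=26543660, p(85)=30167357, p(86)=34262962, p(87)=38887673, p(88)=44108109, p(89)=49995925, p(90)=56634173, p(91)=64112359, p(92)=72533807, p(93)=82010177, p(94)=92669720, p(95)=104651419, p(96)=118114304, p(97)=133230930, p(98)=150198136, p(99)=169229875, p(100)=190569292, p(101)=214481126, p(102)=241265379, p(103)=271248950, p(104)=304801365, p(105)=342325709, p(106)=384276336, p(107)=431149389, p(108)=483502844, p(109)=541946240, p(110)=607163746, p(111)=679903203, p(112)=761002156, p(113)=851376628, p(114)=952050665, p(115)=1064144451, p(116)=1188908248, p(117)=1327710076, p(118)=1482074143, p(119)=1653668665, p(120)=1844349560, p(121)=2056148051, p(122)=2291320912, p(123)=2552338241, p(124)=2841940500, p(125)=3163127352, p(126)=3519222692, p(127)=3913864295, p(128)=4351078600, p(129)=4835271870, p(130)=5371315400, p(131)=5964539504, p(132)=6620830889, p(133)=7346629512, p(134)=8149040695, p(135)=9035836076, p(136)=10015581680, p(137)=11097645016, p(138)=12292341831, p(139)=13610949895, p(140)=15065878135, p(141)=16670689208, p(142)=18440293320, p(143)=20390982757, p(144)=22540654445, p(145)=24908858009, p(146)=27517052599.
Final step: p(147) = p(146) + p(145) - p(142) - p(140) + p(135) + p(132) - p(125) - p(121) + p(112) + p(107) - p(96) - p(90) + p(77) + p(70) - p(55) - p(47) + p(30) + p(21) - p(2)
= 27517052599 + 24908858009 - 18440293320 - 15065878135 + 9035836076 + 6620830889 - 3163127352 - 2056148051 + 761002156 + 431149389 - 118114304 - 56634173 + 10619863 + 4087968 - 451276 - 124754 + 5604 + 792 - 2
= 30388671978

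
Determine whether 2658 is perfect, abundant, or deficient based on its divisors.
abundant

Proper divisors of 2658: sum = 1 + 2 + 3 + 6 + 443 + 886 + 1329 = 2670
Since 2670 > 2658, 2658 is abundant.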